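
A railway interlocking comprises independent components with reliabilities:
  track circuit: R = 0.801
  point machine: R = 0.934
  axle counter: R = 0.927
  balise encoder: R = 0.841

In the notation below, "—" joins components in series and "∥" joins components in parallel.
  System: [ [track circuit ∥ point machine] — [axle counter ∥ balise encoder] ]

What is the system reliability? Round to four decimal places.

0.9754

Parallel (track circuit and point machine): 1 − (1 − 0.801000)(1 − 0.934000) = 0.986866
Parallel (axle counter and balise encoder): 1 − (1 − 0.927000)(1 − 0.841000) = 0.988393
Series ([0.986866] and [0.988393]): 0.986866 × 0.988393 = 0.9754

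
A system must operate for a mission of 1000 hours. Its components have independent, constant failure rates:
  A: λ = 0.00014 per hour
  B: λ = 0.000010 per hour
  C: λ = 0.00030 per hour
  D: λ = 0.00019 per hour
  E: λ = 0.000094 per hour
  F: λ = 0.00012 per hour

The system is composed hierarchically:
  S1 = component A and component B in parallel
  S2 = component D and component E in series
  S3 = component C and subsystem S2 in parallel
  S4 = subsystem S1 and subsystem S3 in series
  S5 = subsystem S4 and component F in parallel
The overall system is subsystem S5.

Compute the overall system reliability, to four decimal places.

R(A) = exp(−0.00014 × 1000) = 0.869358
R(B) = exp(−0.000010 × 1000) = 0.990050
R(C) = exp(−0.00030 × 1000) = 0.740818
R(D) = exp(−0.00019 × 1000) = 0.826959
R(E) = exp(−0.000094 × 1000) = 0.910283
R(F) = exp(−0.00012 × 1000) = 0.886920
Parallel (A and B): 1 − (1 − 0.869358)(1 − 0.990050) = 0.998700
Series (D and E): 0.826959 × 0.910283 = 0.752767
Parallel (C and [0.752767]): 1 − (1 − 0.740818)(1 − 0.752767) = 0.935922
Series ([0.998700] and [0.935922]): 0.998700 × 0.935922 = 0.934705
Parallel ([0.934705] and F): 1 − (1 − 0.934705)(1 − 0.886920) = 0.9926

0.9926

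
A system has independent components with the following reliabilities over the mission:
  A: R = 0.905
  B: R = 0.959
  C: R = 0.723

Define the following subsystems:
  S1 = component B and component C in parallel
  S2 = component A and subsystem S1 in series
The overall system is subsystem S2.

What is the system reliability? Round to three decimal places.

Parallel (B and C): 1 − (1 − 0.95900)(1 − 0.72300) = 0.98864
Series (A and [0.98864]): 0.90500 × 0.98864 = 0.895

0.895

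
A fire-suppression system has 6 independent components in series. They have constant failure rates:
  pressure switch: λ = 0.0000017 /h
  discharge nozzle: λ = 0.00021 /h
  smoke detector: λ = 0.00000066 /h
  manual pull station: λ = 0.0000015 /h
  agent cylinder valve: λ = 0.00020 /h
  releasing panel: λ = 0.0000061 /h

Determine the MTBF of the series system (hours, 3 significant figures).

Series of exponential components: λ_sys = Σ λ_i
λ_sys = 0.0000017 + 0.00021 + 0.00000066 + 0.0000015 + 0.00020 + 0.0000061 = 4.1996e-04 /h
MTBF = 1 / λ_sys = 2380 h

2380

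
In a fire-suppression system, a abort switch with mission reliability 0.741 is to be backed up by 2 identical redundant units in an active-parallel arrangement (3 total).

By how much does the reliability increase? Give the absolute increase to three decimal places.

0.242

R_before = 0.741
R_after = 1 − (1 − 0.741)^3 = 0.983
ΔR = 0.983 − 0.741 = 0.242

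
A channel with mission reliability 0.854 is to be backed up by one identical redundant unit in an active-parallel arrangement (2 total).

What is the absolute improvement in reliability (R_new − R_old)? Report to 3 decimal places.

0.125

R_before = 0.854
R_after = 1 − (1 − 0.854)^2 = 0.979
ΔR = 0.979 − 0.854 = 0.125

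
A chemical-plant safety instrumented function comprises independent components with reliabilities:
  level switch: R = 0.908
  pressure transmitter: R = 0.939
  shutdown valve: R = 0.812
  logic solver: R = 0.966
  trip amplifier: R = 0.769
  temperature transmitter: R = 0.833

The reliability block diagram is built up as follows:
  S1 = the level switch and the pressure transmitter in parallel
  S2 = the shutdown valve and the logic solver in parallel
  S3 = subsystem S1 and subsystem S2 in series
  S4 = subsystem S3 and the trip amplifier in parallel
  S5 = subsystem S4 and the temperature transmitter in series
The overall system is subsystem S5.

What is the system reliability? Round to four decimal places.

0.8307

Parallel (level switch and pressure transmitter): 1 − (1 − 0.908000)(1 − 0.939000) = 0.994388
Parallel (shutdown valve and logic solver): 1 − (1 − 0.812000)(1 − 0.966000) = 0.993608
Series ([0.994388] and [0.993608]): 0.994388 × 0.993608 = 0.988032
Parallel ([0.988032] and trip amplifier): 1 − (1 − 0.988032)(1 − 0.769000) = 0.997235
Series ([0.997235] and temperature transmitter): 0.997235 × 0.833000 = 0.8307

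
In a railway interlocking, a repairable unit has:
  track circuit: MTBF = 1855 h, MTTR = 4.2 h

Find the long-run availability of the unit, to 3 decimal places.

0.998

A(track circuit) = MTBF/(MTBF+MTTR) = 1855/(1855+4.2) = 0.998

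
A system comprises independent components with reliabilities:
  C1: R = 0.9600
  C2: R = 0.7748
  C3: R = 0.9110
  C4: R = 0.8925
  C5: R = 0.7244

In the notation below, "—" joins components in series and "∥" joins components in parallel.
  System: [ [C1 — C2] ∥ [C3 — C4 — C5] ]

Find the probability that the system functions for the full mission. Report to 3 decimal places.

Series (C1 and C2): 0.96000 × 0.77480 = 0.74381
Series (C3, C4, and C5): 0.91100 × 0.89250 × 0.72440 = 0.58899
Parallel ([0.74381] and [0.58899]): 1 − (1 − 0.74381)(1 − 0.58899) = 0.895

0.895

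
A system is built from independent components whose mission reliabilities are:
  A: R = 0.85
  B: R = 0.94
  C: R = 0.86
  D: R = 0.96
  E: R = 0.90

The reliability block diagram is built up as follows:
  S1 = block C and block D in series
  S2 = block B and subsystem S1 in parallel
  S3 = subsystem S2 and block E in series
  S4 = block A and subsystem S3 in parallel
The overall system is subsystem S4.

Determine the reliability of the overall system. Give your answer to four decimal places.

Series (C and D): 0.860000 × 0.960000 = 0.825600
Parallel (B and [0.825600]): 1 − (1 − 0.940000)(1 − 0.825600) = 0.989536
Series ([0.989536] and E): 0.989536 × 0.900000 = 0.890582
Parallel (A and [0.890582]): 1 − (1 − 0.850000)(1 − 0.890582) = 0.9836

0.9836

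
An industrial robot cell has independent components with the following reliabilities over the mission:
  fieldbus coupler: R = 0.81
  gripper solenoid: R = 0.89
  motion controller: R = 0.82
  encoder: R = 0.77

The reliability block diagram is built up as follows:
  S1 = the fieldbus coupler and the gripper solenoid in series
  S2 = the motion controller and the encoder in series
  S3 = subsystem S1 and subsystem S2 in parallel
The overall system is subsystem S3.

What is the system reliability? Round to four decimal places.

0.8971

Series (fieldbus coupler and gripper solenoid): 0.810000 × 0.890000 = 0.720900
Series (motion controller and encoder): 0.820000 × 0.770000 = 0.631400
Parallel ([0.720900] and [0.631400]): 1 − (1 − 0.720900)(1 − 0.631400) = 0.8971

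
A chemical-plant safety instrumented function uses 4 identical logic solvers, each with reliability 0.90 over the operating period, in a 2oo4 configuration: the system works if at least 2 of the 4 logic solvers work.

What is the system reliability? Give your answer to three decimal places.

R = Σ_{i=2}^{4} C(4,i) p^i (1−p)^{4−i} with p = 0.90
C(4,2)·0.90^2·0.10^2 = 0.04860
C(4,3)·0.90^3·0.10^1 = 0.29160
C(4,4)·0.90^4·0.10^0 = 0.65610
Sum = 0.996

0.996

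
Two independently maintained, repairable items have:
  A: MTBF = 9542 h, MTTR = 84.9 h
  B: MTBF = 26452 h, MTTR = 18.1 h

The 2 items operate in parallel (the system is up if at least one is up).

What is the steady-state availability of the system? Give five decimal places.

A(A) = MTBF/(MTBF+MTTR) = 9542/(9542+84.9) = 0.991181
A(B) = MTBF/(MTBF+MTTR) = 26452/(26452+18.1) = 0.999316
Parallel availability: 1 − (1 − 0.991181)(1 − 0.999316) = 0.99999

0.99999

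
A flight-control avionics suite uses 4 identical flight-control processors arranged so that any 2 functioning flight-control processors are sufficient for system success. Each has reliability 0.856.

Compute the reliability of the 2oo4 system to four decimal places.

R = Σ_{i=2}^{4} C(4,i) p^i (1−p)^{4−i} with p = 0.856
C(4,2)·0.856^2·0.144^2 = 0.091164
C(4,3)·0.856^3·0.144^1 = 0.361280
C(4,4)·0.856^4·0.144^0 = 0.536902
Sum = 0.9893

0.9893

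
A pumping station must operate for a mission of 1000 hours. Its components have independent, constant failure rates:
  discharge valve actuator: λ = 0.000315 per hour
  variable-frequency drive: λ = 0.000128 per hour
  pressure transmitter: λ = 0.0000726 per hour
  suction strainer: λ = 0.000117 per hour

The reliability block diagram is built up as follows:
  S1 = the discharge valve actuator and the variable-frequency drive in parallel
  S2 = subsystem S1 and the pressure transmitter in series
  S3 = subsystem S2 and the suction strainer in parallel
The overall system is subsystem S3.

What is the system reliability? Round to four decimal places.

R(discharge valve actuator) = exp(−0.000315 × 1000) = 0.729789
R(variable-frequency drive) = exp(−0.000128 × 1000) = 0.879853
R(pressure transmitter) = exp(−0.0000726 × 1000) = 0.929973
R(suction strainer) = exp(−0.000117 × 1000) = 0.889585
Parallel (discharge valve actuator and variable-frequency drive): 1 − (1 − 0.729789)(1 − 0.879853) = 0.967535
Series ([0.967535] and pressure transmitter): 0.967535 × 0.929973 = 0.899781
Parallel ([0.899781] and suction strainer): 1 − (1 − 0.899781)(1 − 0.889585) = 0.9889

0.9889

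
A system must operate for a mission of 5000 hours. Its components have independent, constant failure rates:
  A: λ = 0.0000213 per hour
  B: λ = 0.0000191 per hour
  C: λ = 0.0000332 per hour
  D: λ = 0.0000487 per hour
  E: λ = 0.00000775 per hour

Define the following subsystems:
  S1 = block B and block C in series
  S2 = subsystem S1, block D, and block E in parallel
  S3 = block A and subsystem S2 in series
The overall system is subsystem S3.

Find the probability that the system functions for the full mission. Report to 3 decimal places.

R(A) = exp(−0.0000213 × 5000) = 0.89898
R(B) = exp(−0.0000191 × 5000) = 0.90892
R(C) = exp(−0.0000332 × 5000) = 0.84705
R(D) = exp(−0.0000487 × 5000) = 0.78388
R(E) = exp(−0.00000775 × 5000) = 0.96199
Series (B and C): 0.90892 × 0.84705 = 0.76990
Parallel ([0.76990], D, and E): 1 − (1 − 0.76990)(1 − 0.78388)(1 − 0.96199) = 0.99811
Series (A and [0.99811]): 0.89898 × 0.99811 = 0.897

0.897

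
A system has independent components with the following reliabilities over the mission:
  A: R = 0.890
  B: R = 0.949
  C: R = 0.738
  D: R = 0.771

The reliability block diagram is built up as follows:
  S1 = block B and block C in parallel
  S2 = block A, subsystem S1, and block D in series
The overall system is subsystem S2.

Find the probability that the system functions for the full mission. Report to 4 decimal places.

Parallel (B and C): 1 − (1 − 0.949000)(1 − 0.738000) = 0.986638
Series (A, [0.986638], and D): 0.890000 × 0.986638 × 0.771000 = 0.6770

0.6770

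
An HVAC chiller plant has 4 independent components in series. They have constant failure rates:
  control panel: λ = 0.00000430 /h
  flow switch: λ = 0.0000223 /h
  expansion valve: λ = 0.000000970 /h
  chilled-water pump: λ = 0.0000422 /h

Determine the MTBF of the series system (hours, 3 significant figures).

14300

Series of exponential components: λ_sys = Σ λ_i
λ_sys = 0.00000430 + 0.0000223 + 0.000000970 + 0.0000422 = 6.9770e-05 /h
MTBF = 1 / λ_sys = 14300 h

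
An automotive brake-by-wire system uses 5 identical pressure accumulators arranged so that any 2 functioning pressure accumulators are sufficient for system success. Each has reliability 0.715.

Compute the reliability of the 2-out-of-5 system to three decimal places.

R = Σ_{i=2}^{5} C(5,i) p^i (1−p)^{5−i} with p = 0.715
C(5,2)·0.715^2·0.285^3 = 0.11834
C(5,3)·0.715^3·0.285^2 = 0.29690
C(5,4)·0.715^4·0.285^1 = 0.37243
C(5,5)·0.715^5·0.285^0 = 0.18687
Sum = 0.975

0.975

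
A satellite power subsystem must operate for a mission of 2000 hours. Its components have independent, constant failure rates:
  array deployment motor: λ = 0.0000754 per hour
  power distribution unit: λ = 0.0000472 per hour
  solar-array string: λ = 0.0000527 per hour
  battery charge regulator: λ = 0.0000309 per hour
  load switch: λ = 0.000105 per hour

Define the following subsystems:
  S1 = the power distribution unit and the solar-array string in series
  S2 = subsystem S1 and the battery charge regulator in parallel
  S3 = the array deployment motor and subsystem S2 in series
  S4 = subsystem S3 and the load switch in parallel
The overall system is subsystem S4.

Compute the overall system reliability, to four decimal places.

R(array deployment motor) = exp(−0.0000754 × 2000) = 0.860020
R(power distribution unit) = exp(−0.0000472 × 2000) = 0.909919
R(solar-array string) = exp(−0.0000527 × 2000) = 0.899964
R(battery charge regulator) = exp(−0.0000309 × 2000) = 0.940071
R(load switch) = exp(−0.000105 × 2000) = 0.810584
Series (power distribution unit and solar-array string): 0.909919 × 0.899964 = 0.818894
Parallel ([0.818894] and battery charge regulator): 1 − (1 − 0.818894)(1 − 0.940071) = 0.989146
Series (array deployment motor and [0.989146]): 0.860020 × 0.989146 = 0.850685
Parallel ([0.850685] and load switch): 1 − (1 − 0.850685)(1 − 0.810584) = 0.9717

0.9717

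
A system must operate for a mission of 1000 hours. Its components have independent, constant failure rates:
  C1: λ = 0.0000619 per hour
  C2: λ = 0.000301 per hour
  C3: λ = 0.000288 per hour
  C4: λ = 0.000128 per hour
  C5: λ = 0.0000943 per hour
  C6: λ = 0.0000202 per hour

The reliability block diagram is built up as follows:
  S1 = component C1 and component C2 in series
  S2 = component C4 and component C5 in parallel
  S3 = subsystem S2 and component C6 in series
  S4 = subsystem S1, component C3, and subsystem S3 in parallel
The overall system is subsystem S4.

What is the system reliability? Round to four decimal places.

R(C1) = exp(−0.0000619 × 1000) = 0.939977
R(C2) = exp(−0.000301 × 1000) = 0.740078
R(C3) = exp(−0.000288 × 1000) = 0.749762
R(C4) = exp(−0.000128 × 1000) = 0.879853
R(C5) = exp(−0.0000943 × 1000) = 0.910010
R(C6) = exp(−0.0000202 × 1000) = 0.980003
Series (C1 and C2): 0.939977 × 0.740078 = 0.695656
Parallel (C4 and C5): 1 − (1 − 0.879853)(1 − 0.910010) = 0.989188
Series ([0.989188] and C6): 0.989188 × 0.980003 = 0.969407
Parallel ([0.695656], C3, and [0.969407]): 1 − (1 − 0.695656)(1 − 0.749762)(1 − 0.969407) = 0.9977

0.9977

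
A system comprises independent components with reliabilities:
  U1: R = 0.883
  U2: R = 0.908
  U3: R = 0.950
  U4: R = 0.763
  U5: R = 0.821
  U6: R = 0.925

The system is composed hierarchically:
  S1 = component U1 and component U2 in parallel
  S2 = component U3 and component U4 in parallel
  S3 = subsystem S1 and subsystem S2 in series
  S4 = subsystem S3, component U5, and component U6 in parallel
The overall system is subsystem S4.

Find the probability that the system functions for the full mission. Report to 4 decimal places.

0.9997

Parallel (U1 and U2): 1 − (1 − 0.883000)(1 − 0.908000) = 0.989236
Parallel (U3 and U4): 1 − (1 − 0.950000)(1 − 0.763000) = 0.988150
Series ([0.989236] and [0.988150]): 0.989236 × 0.988150 = 0.977514
Parallel ([0.977514], U5, and U6): 1 − (1 − 0.977514)(1 − 0.821000)(1 − 0.925000) = 0.9997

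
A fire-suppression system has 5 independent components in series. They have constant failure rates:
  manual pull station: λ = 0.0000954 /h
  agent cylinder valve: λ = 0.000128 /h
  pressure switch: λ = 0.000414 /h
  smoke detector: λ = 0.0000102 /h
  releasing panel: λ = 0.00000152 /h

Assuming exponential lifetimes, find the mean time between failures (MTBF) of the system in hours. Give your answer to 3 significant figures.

1540

Series of exponential components: λ_sys = Σ λ_i
λ_sys = 0.0000954 + 0.000128 + 0.000414 + 0.0000102 + 0.00000152 = 6.4912e-04 /h
MTBF = 1 / λ_sys = 1540 h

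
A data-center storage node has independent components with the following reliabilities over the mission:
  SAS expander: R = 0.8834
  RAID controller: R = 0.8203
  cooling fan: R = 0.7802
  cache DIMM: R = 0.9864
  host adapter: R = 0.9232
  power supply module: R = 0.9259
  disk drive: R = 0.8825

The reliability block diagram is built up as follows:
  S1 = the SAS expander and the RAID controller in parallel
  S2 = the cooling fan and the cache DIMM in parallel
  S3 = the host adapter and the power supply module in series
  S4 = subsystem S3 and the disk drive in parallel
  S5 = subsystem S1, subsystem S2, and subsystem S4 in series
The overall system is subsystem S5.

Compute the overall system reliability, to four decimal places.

Parallel (SAS expander and RAID controller): 1 − (1 − 0.883400)(1 − 0.820300) = 0.979047
Parallel (cooling fan and cache DIMM): 1 − (1 − 0.780200)(1 − 0.986400) = 0.997011
Series (host adapter and power supply module): 0.923200 × 0.925900 = 0.854791
Parallel ([0.854791] and disk drive): 1 − (1 − 0.854791)(1 − 0.882500) = 0.982938
Series ([0.979047], [0.997011], and [0.982938]): 0.979047 × 0.997011 × 0.982938 = 0.9595

0.9595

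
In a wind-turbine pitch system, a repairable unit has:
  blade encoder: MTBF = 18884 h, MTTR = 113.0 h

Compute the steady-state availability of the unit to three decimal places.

0.994

A(blade encoder) = MTBF/(MTBF+MTTR) = 18884/(18884+113.0) = 0.994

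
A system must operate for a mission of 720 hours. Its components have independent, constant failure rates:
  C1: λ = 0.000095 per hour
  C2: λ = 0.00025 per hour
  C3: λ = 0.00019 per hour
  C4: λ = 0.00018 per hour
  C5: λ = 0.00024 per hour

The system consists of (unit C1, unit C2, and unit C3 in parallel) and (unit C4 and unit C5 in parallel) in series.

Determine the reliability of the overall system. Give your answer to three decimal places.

0.979

R(C1) = exp(−0.000095 × 720) = 0.93389
R(C2) = exp(−0.00025 × 720) = 0.83527
R(C3) = exp(−0.00019 × 720) = 0.87214
R(C4) = exp(−0.00018 × 720) = 0.87845
R(C5) = exp(−0.00024 × 720) = 0.84131
Parallel (C1, C2, and C3): 1 − (1 − 0.93389)(1 − 0.83527)(1 − 0.87214) = 0.99861
Parallel (C4 and C5): 1 − (1 − 0.87845)(1 − 0.84131) = 0.98071
Series ([0.99861] and [0.98071]): 0.99861 × 0.98071 = 0.979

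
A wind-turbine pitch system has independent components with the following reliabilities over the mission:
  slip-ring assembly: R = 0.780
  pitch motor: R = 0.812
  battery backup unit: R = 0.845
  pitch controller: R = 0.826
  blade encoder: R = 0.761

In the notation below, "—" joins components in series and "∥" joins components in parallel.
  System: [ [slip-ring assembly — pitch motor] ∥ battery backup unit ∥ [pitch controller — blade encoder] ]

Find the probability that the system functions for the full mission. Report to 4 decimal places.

Series (slip-ring assembly and pitch motor): 0.780000 × 0.812000 = 0.633360
Series (pitch controller and blade encoder): 0.826000 × 0.761000 = 0.628586
Parallel ([0.633360], battery backup unit, and [0.628586]): 1 − (1 − 0.633360)(1 − 0.845000)(1 − 0.628586) = 0.9789

0.9789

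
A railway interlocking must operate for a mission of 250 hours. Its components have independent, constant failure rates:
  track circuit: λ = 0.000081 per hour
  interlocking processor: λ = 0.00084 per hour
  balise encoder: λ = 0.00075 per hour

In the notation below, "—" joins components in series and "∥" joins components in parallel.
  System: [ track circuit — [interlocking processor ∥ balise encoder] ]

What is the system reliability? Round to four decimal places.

R(track circuit) = exp(−0.000081 × 250) = 0.979954
R(interlocking processor) = exp(−0.00084 × 250) = 0.810584
R(balise encoder) = exp(−0.00075 × 250) = 0.829029
Parallel (interlocking processor and balise encoder): 1 − (1 − 0.810584)(1 − 0.829029) = 0.967615
Series (track circuit and [0.967615]): 0.979954 × 0.967615 = 0.9482

0.9482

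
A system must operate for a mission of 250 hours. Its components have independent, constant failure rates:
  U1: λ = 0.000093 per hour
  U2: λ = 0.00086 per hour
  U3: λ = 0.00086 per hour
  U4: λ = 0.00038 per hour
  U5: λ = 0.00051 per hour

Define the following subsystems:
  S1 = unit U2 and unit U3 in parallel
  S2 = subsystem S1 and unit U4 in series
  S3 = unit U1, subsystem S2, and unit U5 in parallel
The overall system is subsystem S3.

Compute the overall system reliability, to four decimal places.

R(U1) = exp(−0.000093 × 250) = 0.977018
R(U2) = exp(−0.00086 × 250) = 0.806541
R(U3) = exp(−0.00086 × 250) = 0.806541
R(U4) = exp(−0.00038 × 250) = 0.909373
R(U5) = exp(−0.00051 × 250) = 0.880293
Parallel (U2 and U3): 1 − (1 − 0.806541)(1 − 0.806541) = 0.962574
Series ([0.962574] and U4): 0.962574 × 0.909373 = 0.875339
Parallel (U1, [0.875339], and U5): 1 − (1 − 0.977018)(1 − 0.875339)(1 − 0.880293) = 0.9997

0.9997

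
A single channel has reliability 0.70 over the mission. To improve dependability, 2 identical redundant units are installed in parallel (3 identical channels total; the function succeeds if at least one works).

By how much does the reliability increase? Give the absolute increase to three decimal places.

R_before = 0.70
R_after = 1 − (1 − 0.70)^3 = 0.973
ΔR = 0.973 − 0.70 = 0.273

0.273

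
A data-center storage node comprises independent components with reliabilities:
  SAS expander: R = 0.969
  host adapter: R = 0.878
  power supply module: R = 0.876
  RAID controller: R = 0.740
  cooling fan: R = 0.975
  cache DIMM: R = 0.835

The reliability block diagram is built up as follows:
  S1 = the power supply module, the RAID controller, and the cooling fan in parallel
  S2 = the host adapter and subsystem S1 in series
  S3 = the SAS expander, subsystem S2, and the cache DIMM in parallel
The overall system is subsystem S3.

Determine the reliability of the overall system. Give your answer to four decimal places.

0.9994

Parallel (power supply module, RAID controller, and cooling fan): 1 − (1 − 0.876000)(1 − 0.740000)(1 − 0.975000) = 0.999194
Series (host adapter and [0.999194]): 0.878000 × 0.999194 = 0.877292
Parallel (SAS expander, [0.877292], and cache DIMM): 1 − (1 − 0.969000)(1 − 0.877292)(1 − 0.835000) = 0.9994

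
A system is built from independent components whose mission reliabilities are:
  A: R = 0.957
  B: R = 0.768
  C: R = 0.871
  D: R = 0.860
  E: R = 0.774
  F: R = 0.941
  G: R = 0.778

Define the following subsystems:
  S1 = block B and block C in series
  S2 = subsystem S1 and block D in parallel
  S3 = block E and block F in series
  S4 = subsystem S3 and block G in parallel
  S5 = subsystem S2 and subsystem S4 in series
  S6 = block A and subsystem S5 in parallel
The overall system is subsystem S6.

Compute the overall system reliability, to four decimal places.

Series (B and C): 0.768000 × 0.871000 = 0.668928
Parallel ([0.668928] and D): 1 − (1 − 0.668928)(1 − 0.860000) = 0.953650
Series (E and F): 0.774000 × 0.941000 = 0.728334
Parallel ([0.728334] and G): 1 − (1 − 0.728334)(1 − 0.778000) = 0.939690
Series ([0.953650] and [0.939690]): 0.953650 × 0.939690 = 0.896135
Parallel (A and [0.896135]): 1 − (1 − 0.957000)(1 − 0.896135) = 0.9955

0.9955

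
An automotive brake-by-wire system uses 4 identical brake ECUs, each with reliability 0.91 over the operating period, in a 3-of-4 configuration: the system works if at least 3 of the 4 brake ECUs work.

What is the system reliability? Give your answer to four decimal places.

R = Σ_{i=3}^{4} C(4,i) p^i (1−p)^{4−i} with p = 0.91
C(4,3)·0.91^3·0.09^1 = 0.271286
C(4,4)·0.91^4·0.09^0 = 0.685750
Sum = 0.9570

0.9570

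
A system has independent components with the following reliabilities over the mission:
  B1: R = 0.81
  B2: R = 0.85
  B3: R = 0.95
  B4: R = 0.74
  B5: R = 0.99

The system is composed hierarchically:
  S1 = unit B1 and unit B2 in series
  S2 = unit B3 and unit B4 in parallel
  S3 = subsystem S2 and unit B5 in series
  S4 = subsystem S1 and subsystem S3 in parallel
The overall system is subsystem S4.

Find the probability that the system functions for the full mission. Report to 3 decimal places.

Series (B1 and B2): 0.81000 × 0.85000 = 0.68850
Parallel (B3 and B4): 1 − (1 − 0.95000)(1 − 0.74000) = 0.98700
Series ([0.98700] and B5): 0.98700 × 0.99000 = 0.97713
Parallel ([0.68850] and [0.97713]): 1 − (1 − 0.68850)(1 − 0.97713) = 0.993

0.993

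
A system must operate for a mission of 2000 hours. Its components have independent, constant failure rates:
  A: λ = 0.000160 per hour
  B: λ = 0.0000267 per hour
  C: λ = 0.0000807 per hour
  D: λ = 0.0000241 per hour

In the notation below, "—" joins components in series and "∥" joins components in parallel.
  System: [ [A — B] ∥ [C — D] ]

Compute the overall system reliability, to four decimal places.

R(A) = exp(−0.000160 × 2000) = 0.726149
R(B) = exp(−0.0000267 × 2000) = 0.948001
R(C) = exp(−0.0000807 × 2000) = 0.850952
R(D) = exp(−0.0000241 × 2000) = 0.952943
Series (A and B): 0.726149 × 0.948001 = 0.688390
Series (C and D): 0.850952 × 0.952943 = 0.810909
Parallel ([0.688390] and [0.810909]): 1 − (1 − 0.688390)(1 − 0.810909) = 0.9411

0.9411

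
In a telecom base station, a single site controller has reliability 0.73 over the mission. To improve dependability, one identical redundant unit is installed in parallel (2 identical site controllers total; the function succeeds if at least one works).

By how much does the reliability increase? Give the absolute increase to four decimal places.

0.1971

R_before = 0.73
R_after = 1 − (1 − 0.73)^2 = 0.9271
ΔR = 0.9271 − 0.73 = 0.1971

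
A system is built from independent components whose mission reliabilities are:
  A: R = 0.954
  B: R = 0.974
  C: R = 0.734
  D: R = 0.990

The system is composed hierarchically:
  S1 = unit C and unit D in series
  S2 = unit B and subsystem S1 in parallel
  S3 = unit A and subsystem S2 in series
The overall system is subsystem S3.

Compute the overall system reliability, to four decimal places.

0.9472

Series (C and D): 0.734000 × 0.990000 = 0.726660
Parallel (B and [0.726660]): 1 − (1 − 0.974000)(1 − 0.726660) = 0.992893
Series (A and [0.992893]): 0.954000 × 0.992893 = 0.9472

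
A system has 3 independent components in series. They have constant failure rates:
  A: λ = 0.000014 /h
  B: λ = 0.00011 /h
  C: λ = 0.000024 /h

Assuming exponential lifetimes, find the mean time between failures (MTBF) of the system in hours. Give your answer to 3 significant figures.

6760

Series of exponential components: λ_sys = Σ λ_i
λ_sys = 0.000014 + 0.00011 + 0.000024 = 1.4800e-04 /h
MTBF = 1 / λ_sys = 6760 h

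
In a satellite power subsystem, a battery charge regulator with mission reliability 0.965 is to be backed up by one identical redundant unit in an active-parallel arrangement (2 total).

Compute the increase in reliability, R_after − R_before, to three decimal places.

0.034

R_before = 0.965
R_after = 1 − (1 − 0.965)^2 = 0.999
ΔR = 0.999 − 0.965 = 0.034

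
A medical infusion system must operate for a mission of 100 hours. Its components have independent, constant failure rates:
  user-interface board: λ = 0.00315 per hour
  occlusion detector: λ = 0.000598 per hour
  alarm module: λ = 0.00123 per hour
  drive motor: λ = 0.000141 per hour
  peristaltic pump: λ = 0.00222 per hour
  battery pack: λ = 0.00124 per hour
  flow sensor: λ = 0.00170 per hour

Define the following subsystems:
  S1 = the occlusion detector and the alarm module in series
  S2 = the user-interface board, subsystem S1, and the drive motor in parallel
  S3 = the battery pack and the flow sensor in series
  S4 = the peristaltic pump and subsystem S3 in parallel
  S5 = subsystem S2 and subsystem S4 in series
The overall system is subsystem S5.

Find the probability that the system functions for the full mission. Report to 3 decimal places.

R(user-interface board) = exp(−0.00315 × 100) = 0.72979
R(occlusion detector) = exp(−0.000598 × 100) = 0.94195
R(alarm module) = exp(−0.00123 × 100) = 0.88426
R(drive motor) = exp(−0.000141 × 100) = 0.98600
R(peristaltic pump) = exp(−0.00222 × 100) = 0.80092
R(battery pack) = exp(−0.00124 × 100) = 0.88338
R(flow sensor) = exp(−0.00170 × 100) = 0.84366
Series (occlusion detector and alarm module): 0.94195 × 0.88426 = 0.83293
Parallel (user-interface board, [0.83293], and drive motor): 1 − (1 − 0.72979)(1 − 0.83293)(1 − 0.98600) = 0.99937
Series (battery pack and flow sensor): 0.88338 × 0.84366 = 0.74527
Parallel (peristaltic pump and [0.74527]): 1 − (1 − 0.80092)(1 − 0.74527) = 0.94929
Series ([0.99937] and [0.94929]): 0.99937 × 0.94929 = 0.949

0.949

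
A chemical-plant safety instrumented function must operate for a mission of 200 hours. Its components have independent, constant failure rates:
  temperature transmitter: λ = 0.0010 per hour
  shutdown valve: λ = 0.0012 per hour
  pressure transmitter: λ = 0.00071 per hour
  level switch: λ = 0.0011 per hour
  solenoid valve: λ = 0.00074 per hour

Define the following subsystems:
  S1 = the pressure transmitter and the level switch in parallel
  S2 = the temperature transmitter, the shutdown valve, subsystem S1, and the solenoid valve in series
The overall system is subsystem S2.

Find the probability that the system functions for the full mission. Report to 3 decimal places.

R(temperature transmitter) = exp(−0.0010 × 200) = 0.81873
R(shutdown valve) = exp(−0.0012 × 200) = 0.78663
R(pressure transmitter) = exp(−0.00071 × 200) = 0.86762
R(level switch) = exp(−0.0011 × 200) = 0.80252
R(solenoid valve) = exp(−0.00074 × 200) = 0.86243
Parallel (pressure transmitter and level switch): 1 − (1 − 0.86762)(1 − 0.80252) = 0.97386
Series (temperature transmitter, shutdown valve, [0.97386], and solenoid valve): 0.81873 × 0.78663 × 0.97386 × 0.86243 = 0.541

0.541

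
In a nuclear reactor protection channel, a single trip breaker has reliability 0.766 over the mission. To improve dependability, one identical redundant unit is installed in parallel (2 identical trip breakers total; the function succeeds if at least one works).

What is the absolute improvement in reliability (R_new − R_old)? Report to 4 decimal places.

0.1792

R_before = 0.766
R_after = 1 − (1 − 0.766)^2 = 0.9452
ΔR = 0.9452 − 0.766 = 0.1792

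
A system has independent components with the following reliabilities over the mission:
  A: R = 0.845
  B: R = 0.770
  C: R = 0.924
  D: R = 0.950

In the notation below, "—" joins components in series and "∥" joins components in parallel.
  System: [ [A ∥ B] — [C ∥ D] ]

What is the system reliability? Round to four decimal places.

0.9607

Parallel (A and B): 1 − (1 − 0.845000)(1 − 0.770000) = 0.964350
Parallel (C and D): 1 − (1 − 0.924000)(1 − 0.950000) = 0.996200
Series ([0.964350] and [0.996200]): 0.964350 × 0.996200 = 0.9607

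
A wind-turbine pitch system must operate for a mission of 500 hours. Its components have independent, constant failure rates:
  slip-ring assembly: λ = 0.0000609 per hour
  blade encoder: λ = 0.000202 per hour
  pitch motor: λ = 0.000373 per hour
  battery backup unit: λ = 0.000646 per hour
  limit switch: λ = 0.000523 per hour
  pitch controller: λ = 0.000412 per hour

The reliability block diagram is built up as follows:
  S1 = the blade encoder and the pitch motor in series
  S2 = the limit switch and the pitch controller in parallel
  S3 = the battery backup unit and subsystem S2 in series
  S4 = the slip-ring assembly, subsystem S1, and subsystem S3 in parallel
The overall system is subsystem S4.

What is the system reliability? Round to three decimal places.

R(slip-ring assembly) = exp(−0.0000609 × 500) = 0.97001
R(blade encoder) = exp(−0.000202 × 500) = 0.90393
R(pitch motor) = exp(−0.000373 × 500) = 0.82986
R(battery backup unit) = exp(−0.000646 × 500) = 0.72397
R(limit switch) = exp(−0.000523 × 500) = 0.76990
R(pitch controller) = exp(−0.000412 × 500) = 0.81383
Series (blade encoder and pitch motor): 0.90393 × 0.82986 = 0.75014
Parallel (limit switch and pitch controller): 1 − (1 − 0.76990)(1 − 0.81383) = 0.95716
Series (battery backup unit and [0.95716]): 0.72397 × 0.95716 = 0.69296
Parallel (slip-ring assembly, [0.75014], and [0.69296]): 1 − (1 − 0.97001)(1 − 0.75014)(1 − 0.69296) = 0.998

0.998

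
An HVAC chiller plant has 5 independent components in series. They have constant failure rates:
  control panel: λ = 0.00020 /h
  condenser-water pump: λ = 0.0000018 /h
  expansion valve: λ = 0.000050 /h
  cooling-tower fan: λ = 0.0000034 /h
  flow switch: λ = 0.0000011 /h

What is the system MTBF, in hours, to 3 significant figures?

3900

Series of exponential components: λ_sys = Σ λ_i
λ_sys = 0.00020 + 0.0000018 + 0.000050 + 0.0000034 + 0.0000011 = 2.5630e-04 /h
MTBF = 1 / λ_sys = 3900 h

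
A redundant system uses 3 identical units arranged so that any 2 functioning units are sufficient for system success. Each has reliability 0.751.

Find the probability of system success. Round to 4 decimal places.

R = Σ_{i=2}^{3} C(3,i) p^i (1−p)^{3−i} with p = 0.751
C(3,2)·0.751^2·0.249^1 = 0.421309
C(3,3)·0.751^3·0.249^0 = 0.423565
Sum = 0.8449

0.8449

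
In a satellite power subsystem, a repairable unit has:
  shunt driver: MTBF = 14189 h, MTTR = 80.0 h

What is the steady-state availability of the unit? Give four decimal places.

A(shunt driver) = MTBF/(MTBF+MTTR) = 14189/(14189+80.0) = 0.9944

0.9944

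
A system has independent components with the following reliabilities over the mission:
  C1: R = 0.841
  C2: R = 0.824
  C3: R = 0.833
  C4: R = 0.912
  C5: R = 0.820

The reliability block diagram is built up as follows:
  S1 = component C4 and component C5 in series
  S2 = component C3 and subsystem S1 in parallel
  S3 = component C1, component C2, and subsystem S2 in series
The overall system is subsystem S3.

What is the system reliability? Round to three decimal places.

Series (C4 and C5): 0.91200 × 0.82000 = 0.74784
Parallel (C3 and [0.74784]): 1 − (1 − 0.83300)(1 − 0.74784) = 0.95789
Series (C1, C2, and [0.95789]): 0.84100 × 0.82400 × 0.95789 = 0.664

0.664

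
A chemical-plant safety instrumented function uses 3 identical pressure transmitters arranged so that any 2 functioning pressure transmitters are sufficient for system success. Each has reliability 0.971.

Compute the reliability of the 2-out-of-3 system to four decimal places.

R = Σ_{i=2}^{3} C(3,i) p^i (1−p)^{3−i} with p = 0.971
C(3,2)·0.971^2·0.029^1 = 0.082027
C(3,3)·0.971^3·0.029^0 = 0.915499
Sum = 0.9975

0.9975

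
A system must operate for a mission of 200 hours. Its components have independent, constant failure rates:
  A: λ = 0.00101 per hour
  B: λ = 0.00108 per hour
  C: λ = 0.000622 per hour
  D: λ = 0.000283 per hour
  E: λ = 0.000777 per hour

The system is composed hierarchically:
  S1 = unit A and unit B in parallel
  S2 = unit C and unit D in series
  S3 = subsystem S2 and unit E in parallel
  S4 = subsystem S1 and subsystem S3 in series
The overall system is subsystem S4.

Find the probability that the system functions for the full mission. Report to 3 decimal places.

R(A) = exp(−0.00101 × 200) = 0.81709
R(B) = exp(−0.00108 × 200) = 0.80574
R(C) = exp(−0.000622 × 200) = 0.88303
R(D) = exp(−0.000283 × 200) = 0.94497
R(E) = exp(−0.000777 × 200) = 0.85607
Parallel (A and B): 1 − (1 − 0.81709)(1 − 0.80574) = 0.96447
Series (C and D): 0.88303 × 0.94497 = 0.83444
Parallel ([0.83444] and E): 1 − (1 − 0.83444)(1 − 0.85607) = 0.97617
Series ([0.96447] and [0.97617]): 0.96447 × 0.97617 = 0.941

0.941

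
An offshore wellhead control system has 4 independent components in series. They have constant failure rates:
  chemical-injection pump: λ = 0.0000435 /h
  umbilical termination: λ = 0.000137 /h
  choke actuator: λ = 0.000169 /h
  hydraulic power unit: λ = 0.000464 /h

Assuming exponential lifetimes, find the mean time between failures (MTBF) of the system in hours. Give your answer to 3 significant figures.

1230

Series of exponential components: λ_sys = Σ λ_i
λ_sys = 0.0000435 + 0.000137 + 0.000169 + 0.000464 = 8.1350e-04 /h
MTBF = 1 / λ_sys = 1230 h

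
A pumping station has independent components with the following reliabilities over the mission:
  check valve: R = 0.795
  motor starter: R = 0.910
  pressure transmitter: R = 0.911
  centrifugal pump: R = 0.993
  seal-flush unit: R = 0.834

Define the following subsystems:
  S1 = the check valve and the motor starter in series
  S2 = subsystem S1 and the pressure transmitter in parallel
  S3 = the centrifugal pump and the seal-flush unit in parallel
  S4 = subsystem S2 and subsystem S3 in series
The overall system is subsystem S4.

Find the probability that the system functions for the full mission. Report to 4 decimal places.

0.9743

Series (check valve and motor starter): 0.795000 × 0.910000 = 0.723450
Parallel ([0.723450] and pressure transmitter): 1 − (1 − 0.723450)(1 − 0.911000) = 0.975387
Parallel (centrifugal pump and seal-flush unit): 1 − (1 − 0.993000)(1 − 0.834000) = 0.998838
Series ([0.975387] and [0.998838]): 0.975387 × 0.998838 = 0.9743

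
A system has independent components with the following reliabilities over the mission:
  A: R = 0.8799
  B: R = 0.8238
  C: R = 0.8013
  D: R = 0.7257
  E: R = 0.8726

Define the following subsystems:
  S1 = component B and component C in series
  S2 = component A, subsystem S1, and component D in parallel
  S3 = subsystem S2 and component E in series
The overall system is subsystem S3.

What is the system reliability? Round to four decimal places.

Series (B and C): 0.823800 × 0.801300 = 0.660111
Parallel (A, [0.660111], and D): 1 − (1 − 0.879900)(1 − 0.660111)(1 − 0.725700) = 0.988803
Series ([0.988803] and E): 0.988803 × 0.872600 = 0.8628

0.8628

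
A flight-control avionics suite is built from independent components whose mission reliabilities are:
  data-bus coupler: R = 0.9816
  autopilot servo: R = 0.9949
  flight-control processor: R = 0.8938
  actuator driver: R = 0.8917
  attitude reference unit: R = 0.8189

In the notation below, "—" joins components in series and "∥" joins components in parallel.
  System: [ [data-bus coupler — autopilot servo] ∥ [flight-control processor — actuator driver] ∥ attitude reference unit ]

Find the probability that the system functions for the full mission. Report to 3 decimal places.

Series (data-bus coupler and autopilot servo): 0.98160 × 0.99490 = 0.97659
Series (flight-control processor and actuator driver): 0.89380 × 0.89170 = 0.79700
Parallel ([0.97659], [0.79700], and attitude reference unit): 1 − (1 − 0.97659)(1 − 0.79700)(1 − 0.81890) = 0.999

0.999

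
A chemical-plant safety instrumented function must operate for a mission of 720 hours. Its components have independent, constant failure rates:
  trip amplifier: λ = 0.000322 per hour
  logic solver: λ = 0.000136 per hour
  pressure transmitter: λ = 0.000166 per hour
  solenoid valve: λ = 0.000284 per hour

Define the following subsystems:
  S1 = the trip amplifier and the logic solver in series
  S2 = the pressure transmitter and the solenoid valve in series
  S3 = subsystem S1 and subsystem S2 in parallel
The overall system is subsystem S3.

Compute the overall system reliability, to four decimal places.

0.9223

R(trip amplifier) = exp(−0.000322 × 720) = 0.793073
R(logic solver) = exp(−0.000136 × 720) = 0.906721
R(pressure transmitter) = exp(−0.000166 × 720) = 0.887346
R(solenoid valve) = exp(−0.000284 × 720) = 0.815071
Series (trip amplifier and logic solver): 0.793073 × 0.906721 = 0.719096
Series (pressure transmitter and solenoid valve): 0.887346 × 0.815071 = 0.723250
Parallel ([0.719096] and [0.723250]): 1 − (1 − 0.719096)(1 − 0.723250) = 0.9223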